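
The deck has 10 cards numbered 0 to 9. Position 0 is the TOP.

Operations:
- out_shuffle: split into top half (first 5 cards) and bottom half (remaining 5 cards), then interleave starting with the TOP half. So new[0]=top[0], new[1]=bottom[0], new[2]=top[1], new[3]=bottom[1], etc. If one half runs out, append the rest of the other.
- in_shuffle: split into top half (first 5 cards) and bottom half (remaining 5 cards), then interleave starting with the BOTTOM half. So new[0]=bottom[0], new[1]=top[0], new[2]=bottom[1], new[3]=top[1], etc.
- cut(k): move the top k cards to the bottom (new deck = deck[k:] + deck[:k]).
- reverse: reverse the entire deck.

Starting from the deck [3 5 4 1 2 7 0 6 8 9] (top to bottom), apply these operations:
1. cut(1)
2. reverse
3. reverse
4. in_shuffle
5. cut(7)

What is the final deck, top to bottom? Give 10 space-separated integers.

After op 1 (cut(1)): [5 4 1 2 7 0 6 8 9 3]
After op 2 (reverse): [3 9 8 6 0 7 2 1 4 5]
After op 3 (reverse): [5 4 1 2 7 0 6 8 9 3]
After op 4 (in_shuffle): [0 5 6 4 8 1 9 2 3 7]
After op 5 (cut(7)): [2 3 7 0 5 6 4 8 1 9]

Answer: 2 3 7 0 5 6 4 8 1 9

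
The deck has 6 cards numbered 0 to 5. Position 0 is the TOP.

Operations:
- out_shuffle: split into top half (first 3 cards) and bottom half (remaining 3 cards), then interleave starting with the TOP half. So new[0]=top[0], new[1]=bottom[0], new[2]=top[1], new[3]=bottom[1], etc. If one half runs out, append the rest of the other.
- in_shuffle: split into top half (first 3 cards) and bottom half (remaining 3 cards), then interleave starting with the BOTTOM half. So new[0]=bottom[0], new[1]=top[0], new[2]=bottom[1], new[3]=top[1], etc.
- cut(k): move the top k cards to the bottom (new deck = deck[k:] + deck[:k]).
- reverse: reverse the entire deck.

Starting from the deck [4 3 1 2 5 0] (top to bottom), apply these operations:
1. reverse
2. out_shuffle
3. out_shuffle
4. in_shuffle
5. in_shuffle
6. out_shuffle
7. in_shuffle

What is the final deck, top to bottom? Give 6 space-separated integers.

After op 1 (reverse): [0 5 2 1 3 4]
After op 2 (out_shuffle): [0 1 5 3 2 4]
After op 3 (out_shuffle): [0 3 1 2 5 4]
After op 4 (in_shuffle): [2 0 5 3 4 1]
After op 5 (in_shuffle): [3 2 4 0 1 5]
After op 6 (out_shuffle): [3 0 2 1 4 5]
After op 7 (in_shuffle): [1 3 4 0 5 2]

Answer: 1 3 4 0 5 2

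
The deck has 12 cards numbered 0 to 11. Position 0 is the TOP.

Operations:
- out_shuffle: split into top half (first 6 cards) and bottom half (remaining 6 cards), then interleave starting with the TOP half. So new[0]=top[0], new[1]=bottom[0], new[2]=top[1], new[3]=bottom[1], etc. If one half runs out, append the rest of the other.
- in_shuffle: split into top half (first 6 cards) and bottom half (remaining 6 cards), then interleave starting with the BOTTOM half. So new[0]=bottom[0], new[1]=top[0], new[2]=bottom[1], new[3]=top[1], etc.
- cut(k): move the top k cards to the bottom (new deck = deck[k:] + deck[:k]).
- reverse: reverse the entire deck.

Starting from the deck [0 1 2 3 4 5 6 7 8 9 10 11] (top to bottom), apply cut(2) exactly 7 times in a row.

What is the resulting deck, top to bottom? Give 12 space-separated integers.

Answer: 2 3 4 5 6 7 8 9 10 11 0 1

Derivation:
After op 1 (cut(2)): [2 3 4 5 6 7 8 9 10 11 0 1]
After op 2 (cut(2)): [4 5 6 7 8 9 10 11 0 1 2 3]
After op 3 (cut(2)): [6 7 8 9 10 11 0 1 2 3 4 5]
After op 4 (cut(2)): [8 9 10 11 0 1 2 3 4 5 6 7]
After op 5 (cut(2)): [10 11 0 1 2 3 4 5 6 7 8 9]
After op 6 (cut(2)): [0 1 2 3 4 5 6 7 8 9 10 11]
After op 7 (cut(2)): [2 3 4 5 6 7 8 9 10 11 0 1]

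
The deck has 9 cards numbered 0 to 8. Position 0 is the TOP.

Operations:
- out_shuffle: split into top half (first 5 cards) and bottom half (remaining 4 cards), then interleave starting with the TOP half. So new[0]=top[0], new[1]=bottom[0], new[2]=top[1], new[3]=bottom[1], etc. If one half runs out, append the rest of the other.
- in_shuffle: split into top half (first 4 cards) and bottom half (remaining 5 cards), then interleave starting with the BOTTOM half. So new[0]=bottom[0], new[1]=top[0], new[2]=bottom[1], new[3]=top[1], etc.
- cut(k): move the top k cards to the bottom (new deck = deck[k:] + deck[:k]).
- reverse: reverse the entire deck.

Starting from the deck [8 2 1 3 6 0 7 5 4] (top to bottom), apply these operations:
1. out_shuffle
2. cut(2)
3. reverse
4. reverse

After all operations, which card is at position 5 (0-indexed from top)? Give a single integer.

After op 1 (out_shuffle): [8 0 2 7 1 5 3 4 6]
After op 2 (cut(2)): [2 7 1 5 3 4 6 8 0]
After op 3 (reverse): [0 8 6 4 3 5 1 7 2]
After op 4 (reverse): [2 7 1 5 3 4 6 8 0]
Position 5: card 4.

Answer: 4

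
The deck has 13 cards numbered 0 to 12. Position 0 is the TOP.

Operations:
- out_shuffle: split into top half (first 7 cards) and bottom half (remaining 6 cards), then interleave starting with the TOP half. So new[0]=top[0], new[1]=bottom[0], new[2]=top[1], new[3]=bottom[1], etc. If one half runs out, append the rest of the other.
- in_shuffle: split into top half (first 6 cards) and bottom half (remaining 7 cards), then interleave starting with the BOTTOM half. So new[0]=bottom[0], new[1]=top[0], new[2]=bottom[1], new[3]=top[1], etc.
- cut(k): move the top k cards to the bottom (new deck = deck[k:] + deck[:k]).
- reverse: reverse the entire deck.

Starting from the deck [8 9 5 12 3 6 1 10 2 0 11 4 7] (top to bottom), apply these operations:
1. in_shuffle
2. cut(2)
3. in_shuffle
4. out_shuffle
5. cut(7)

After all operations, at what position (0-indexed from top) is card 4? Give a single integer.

Answer: 1

Derivation:
After op 1 (in_shuffle): [1 8 10 9 2 5 0 12 11 3 4 6 7]
After op 2 (cut(2)): [10 9 2 5 0 12 11 3 4 6 7 1 8]
After op 3 (in_shuffle): [11 10 3 9 4 2 6 5 7 0 1 12 8]
After op 4 (out_shuffle): [11 5 10 7 3 0 9 1 4 12 2 8 6]
After op 5 (cut(7)): [1 4 12 2 8 6 11 5 10 7 3 0 9]
Card 4 is at position 1.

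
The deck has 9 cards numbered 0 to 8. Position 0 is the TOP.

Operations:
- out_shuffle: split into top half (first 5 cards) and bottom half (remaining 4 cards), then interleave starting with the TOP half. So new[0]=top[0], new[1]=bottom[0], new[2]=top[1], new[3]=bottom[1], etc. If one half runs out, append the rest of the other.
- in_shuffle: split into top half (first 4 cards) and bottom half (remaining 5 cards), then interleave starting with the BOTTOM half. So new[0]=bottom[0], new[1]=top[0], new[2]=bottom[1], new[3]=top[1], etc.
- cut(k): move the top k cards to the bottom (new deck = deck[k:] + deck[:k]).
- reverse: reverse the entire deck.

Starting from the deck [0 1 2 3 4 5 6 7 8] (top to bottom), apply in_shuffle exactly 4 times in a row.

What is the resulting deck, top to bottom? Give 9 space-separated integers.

After op 1 (in_shuffle): [4 0 5 1 6 2 7 3 8]
After op 2 (in_shuffle): [6 4 2 0 7 5 3 1 8]
After op 3 (in_shuffle): [7 6 5 4 3 2 1 0 8]
After op 4 (in_shuffle): [3 7 2 6 1 5 0 4 8]

Answer: 3 7 2 6 1 5 0 4 8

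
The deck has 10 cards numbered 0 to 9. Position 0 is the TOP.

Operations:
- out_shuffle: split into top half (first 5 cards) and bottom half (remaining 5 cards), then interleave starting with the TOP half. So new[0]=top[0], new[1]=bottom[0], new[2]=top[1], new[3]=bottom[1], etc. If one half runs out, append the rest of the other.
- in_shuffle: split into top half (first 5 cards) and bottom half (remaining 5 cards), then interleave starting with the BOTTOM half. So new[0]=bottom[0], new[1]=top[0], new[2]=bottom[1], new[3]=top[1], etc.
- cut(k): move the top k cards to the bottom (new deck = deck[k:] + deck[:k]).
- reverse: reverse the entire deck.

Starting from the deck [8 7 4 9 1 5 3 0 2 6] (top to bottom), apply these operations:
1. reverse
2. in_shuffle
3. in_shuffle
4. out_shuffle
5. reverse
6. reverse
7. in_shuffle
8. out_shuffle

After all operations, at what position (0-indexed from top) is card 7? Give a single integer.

Answer: 9

Derivation:
After op 1 (reverse): [6 2 0 3 5 1 9 4 7 8]
After op 2 (in_shuffle): [1 6 9 2 4 0 7 3 8 5]
After op 3 (in_shuffle): [0 1 7 6 3 9 8 2 5 4]
After op 4 (out_shuffle): [0 9 1 8 7 2 6 5 3 4]
After op 5 (reverse): [4 3 5 6 2 7 8 1 9 0]
After op 6 (reverse): [0 9 1 8 7 2 6 5 3 4]
After op 7 (in_shuffle): [2 0 6 9 5 1 3 8 4 7]
After op 8 (out_shuffle): [2 1 0 3 6 8 9 4 5 7]
Card 7 is at position 9.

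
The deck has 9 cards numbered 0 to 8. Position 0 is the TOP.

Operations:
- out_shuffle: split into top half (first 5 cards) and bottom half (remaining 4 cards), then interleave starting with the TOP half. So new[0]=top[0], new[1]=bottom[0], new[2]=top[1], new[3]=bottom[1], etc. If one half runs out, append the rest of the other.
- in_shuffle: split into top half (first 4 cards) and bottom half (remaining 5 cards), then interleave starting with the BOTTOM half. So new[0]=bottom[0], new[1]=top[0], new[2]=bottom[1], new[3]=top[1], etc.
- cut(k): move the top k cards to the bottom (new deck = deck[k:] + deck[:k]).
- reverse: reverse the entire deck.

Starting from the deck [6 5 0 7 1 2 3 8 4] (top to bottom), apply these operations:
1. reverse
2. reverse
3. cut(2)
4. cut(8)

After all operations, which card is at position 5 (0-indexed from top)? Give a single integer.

Answer: 3

Derivation:
After op 1 (reverse): [4 8 3 2 1 7 0 5 6]
After op 2 (reverse): [6 5 0 7 1 2 3 8 4]
After op 3 (cut(2)): [0 7 1 2 3 8 4 6 5]
After op 4 (cut(8)): [5 0 7 1 2 3 8 4 6]
Position 5: card 3.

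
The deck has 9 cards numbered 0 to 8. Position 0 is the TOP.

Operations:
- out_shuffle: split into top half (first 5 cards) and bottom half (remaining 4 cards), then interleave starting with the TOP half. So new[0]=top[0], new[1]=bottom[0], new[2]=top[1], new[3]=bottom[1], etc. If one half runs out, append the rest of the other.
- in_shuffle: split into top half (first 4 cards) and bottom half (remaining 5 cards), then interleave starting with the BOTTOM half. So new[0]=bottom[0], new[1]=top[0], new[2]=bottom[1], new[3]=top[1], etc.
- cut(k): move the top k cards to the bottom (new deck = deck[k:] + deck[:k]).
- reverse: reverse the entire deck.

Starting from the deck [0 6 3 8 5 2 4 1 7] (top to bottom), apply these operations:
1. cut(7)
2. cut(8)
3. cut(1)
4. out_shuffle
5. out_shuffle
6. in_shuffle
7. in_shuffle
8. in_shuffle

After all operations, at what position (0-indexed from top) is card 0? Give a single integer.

Answer: 8

Derivation:
After op 1 (cut(7)): [1 7 0 6 3 8 5 2 4]
After op 2 (cut(8)): [4 1 7 0 6 3 8 5 2]
After op 3 (cut(1)): [1 7 0 6 3 8 5 2 4]
After op 4 (out_shuffle): [1 8 7 5 0 2 6 4 3]
After op 5 (out_shuffle): [1 2 8 6 7 4 5 3 0]
After op 6 (in_shuffle): [7 1 4 2 5 8 3 6 0]
After op 7 (in_shuffle): [5 7 8 1 3 4 6 2 0]
After op 8 (in_shuffle): [3 5 4 7 6 8 2 1 0]
Card 0 is at position 8.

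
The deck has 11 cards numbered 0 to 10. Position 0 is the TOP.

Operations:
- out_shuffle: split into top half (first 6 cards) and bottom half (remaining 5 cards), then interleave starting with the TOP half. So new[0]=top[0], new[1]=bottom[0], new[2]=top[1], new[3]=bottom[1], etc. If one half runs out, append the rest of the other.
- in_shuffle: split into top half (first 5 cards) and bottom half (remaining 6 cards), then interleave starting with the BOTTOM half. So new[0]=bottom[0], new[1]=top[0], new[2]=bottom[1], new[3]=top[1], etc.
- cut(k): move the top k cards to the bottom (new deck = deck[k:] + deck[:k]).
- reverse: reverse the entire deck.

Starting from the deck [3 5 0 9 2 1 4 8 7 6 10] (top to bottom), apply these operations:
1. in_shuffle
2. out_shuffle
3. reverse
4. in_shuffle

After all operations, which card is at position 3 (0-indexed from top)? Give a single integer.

Answer: 10

Derivation:
After op 1 (in_shuffle): [1 3 4 5 8 0 7 9 6 2 10]
After op 2 (out_shuffle): [1 7 3 9 4 6 5 2 8 10 0]
After op 3 (reverse): [0 10 8 2 5 6 4 9 3 7 1]
After op 4 (in_shuffle): [6 0 4 10 9 8 3 2 7 5 1]
Position 3: card 10.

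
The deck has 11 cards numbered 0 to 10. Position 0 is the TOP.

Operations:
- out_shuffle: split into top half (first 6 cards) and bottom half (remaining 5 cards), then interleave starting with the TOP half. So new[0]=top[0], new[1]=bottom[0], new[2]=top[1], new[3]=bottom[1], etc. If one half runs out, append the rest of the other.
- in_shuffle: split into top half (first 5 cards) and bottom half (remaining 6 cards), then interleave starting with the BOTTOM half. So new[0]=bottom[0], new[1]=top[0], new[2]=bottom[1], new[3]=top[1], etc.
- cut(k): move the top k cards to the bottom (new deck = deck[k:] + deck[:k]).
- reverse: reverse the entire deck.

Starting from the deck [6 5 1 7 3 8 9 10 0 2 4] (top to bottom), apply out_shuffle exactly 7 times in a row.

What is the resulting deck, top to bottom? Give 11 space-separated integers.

Answer: 6 0 8 1 4 10 3 5 2 9 7

Derivation:
After op 1 (out_shuffle): [6 9 5 10 1 0 7 2 3 4 8]
After op 2 (out_shuffle): [6 7 9 2 5 3 10 4 1 8 0]
After op 3 (out_shuffle): [6 10 7 4 9 1 2 8 5 0 3]
After op 4 (out_shuffle): [6 2 10 8 7 5 4 0 9 3 1]
After op 5 (out_shuffle): [6 4 2 0 10 9 8 3 7 1 5]
After op 6 (out_shuffle): [6 8 4 3 2 7 0 1 10 5 9]
After op 7 (out_shuffle): [6 0 8 1 4 10 3 5 2 9 7]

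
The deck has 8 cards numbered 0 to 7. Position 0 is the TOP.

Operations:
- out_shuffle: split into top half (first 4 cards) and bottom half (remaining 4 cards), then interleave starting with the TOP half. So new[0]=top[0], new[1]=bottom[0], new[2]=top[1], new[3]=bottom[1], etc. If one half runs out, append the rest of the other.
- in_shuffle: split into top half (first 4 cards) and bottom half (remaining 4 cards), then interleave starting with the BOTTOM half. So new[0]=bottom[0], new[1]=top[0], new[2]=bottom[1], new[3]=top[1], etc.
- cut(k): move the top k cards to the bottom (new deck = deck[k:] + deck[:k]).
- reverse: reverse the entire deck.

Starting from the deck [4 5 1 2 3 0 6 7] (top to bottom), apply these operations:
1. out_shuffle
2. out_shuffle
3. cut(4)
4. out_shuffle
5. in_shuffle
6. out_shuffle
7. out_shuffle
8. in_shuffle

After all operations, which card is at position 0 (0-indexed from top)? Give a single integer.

Answer: 5

Derivation:
After op 1 (out_shuffle): [4 3 5 0 1 6 2 7]
After op 2 (out_shuffle): [4 1 3 6 5 2 0 7]
After op 3 (cut(4)): [5 2 0 7 4 1 3 6]
After op 4 (out_shuffle): [5 4 2 1 0 3 7 6]
After op 5 (in_shuffle): [0 5 3 4 7 2 6 1]
After op 6 (out_shuffle): [0 7 5 2 3 6 4 1]
After op 7 (out_shuffle): [0 3 7 6 5 4 2 1]
After op 8 (in_shuffle): [5 0 4 3 2 7 1 6]
Position 0: card 5.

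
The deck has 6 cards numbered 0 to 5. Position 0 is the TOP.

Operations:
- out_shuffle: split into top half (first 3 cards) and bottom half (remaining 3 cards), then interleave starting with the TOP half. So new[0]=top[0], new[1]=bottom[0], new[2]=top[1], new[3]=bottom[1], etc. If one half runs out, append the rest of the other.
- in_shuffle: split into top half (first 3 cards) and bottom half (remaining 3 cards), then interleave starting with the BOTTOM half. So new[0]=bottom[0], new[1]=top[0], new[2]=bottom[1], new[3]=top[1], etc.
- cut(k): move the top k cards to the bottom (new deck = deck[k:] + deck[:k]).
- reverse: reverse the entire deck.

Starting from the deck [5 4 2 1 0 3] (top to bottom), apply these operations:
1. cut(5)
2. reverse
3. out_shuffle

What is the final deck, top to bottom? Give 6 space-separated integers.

After op 1 (cut(5)): [3 5 4 2 1 0]
After op 2 (reverse): [0 1 2 4 5 3]
After op 3 (out_shuffle): [0 4 1 5 2 3]

Answer: 0 4 1 5 2 3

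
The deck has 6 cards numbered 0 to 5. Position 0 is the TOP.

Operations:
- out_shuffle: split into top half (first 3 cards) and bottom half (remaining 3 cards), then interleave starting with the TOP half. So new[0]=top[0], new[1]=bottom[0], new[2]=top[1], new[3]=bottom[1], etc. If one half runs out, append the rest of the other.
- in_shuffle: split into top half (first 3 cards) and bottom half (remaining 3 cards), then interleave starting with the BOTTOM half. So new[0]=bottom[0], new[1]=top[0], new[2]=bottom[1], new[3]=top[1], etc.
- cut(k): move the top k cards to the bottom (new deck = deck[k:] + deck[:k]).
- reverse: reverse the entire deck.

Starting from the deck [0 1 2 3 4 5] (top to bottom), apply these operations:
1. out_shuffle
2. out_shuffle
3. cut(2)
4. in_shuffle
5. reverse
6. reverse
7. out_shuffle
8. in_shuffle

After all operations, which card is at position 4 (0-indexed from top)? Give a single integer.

Answer: 1

Derivation:
After op 1 (out_shuffle): [0 3 1 4 2 5]
After op 2 (out_shuffle): [0 4 3 2 1 5]
After op 3 (cut(2)): [3 2 1 5 0 4]
After op 4 (in_shuffle): [5 3 0 2 4 1]
After op 5 (reverse): [1 4 2 0 3 5]
After op 6 (reverse): [5 3 0 2 4 1]
After op 7 (out_shuffle): [5 2 3 4 0 1]
After op 8 (in_shuffle): [4 5 0 2 1 3]
Position 4: card 1.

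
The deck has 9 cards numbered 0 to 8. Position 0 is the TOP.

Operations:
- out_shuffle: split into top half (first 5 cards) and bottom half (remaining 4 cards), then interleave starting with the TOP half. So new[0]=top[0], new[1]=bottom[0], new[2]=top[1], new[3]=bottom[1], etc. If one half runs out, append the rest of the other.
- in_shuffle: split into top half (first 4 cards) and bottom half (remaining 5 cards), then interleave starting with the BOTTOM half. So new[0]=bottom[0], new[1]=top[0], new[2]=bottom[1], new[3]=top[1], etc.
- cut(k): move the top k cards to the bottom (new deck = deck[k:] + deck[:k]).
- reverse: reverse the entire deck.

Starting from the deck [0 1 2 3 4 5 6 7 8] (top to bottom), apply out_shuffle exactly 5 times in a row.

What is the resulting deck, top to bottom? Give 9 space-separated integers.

Answer: 0 2 4 6 8 1 3 5 7

Derivation:
After op 1 (out_shuffle): [0 5 1 6 2 7 3 8 4]
After op 2 (out_shuffle): [0 7 5 3 1 8 6 4 2]
After op 3 (out_shuffle): [0 8 7 6 5 4 3 2 1]
After op 4 (out_shuffle): [0 4 8 3 7 2 6 1 5]
After op 5 (out_shuffle): [0 2 4 6 8 1 3 5 7]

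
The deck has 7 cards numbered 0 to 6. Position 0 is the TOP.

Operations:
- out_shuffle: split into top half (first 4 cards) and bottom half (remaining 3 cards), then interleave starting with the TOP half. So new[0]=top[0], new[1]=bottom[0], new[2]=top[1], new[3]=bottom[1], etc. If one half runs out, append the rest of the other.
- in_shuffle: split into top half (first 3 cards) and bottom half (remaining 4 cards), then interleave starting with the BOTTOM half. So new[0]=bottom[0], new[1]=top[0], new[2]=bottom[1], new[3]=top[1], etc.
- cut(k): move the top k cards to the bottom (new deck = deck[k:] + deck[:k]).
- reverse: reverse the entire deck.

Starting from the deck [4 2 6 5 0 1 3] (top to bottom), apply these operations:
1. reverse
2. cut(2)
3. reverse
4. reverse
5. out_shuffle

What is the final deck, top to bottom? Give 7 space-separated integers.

After op 1 (reverse): [3 1 0 5 6 2 4]
After op 2 (cut(2)): [0 5 6 2 4 3 1]
After op 3 (reverse): [1 3 4 2 6 5 0]
After op 4 (reverse): [0 5 6 2 4 3 1]
After op 5 (out_shuffle): [0 4 5 3 6 1 2]

Answer: 0 4 5 3 6 1 2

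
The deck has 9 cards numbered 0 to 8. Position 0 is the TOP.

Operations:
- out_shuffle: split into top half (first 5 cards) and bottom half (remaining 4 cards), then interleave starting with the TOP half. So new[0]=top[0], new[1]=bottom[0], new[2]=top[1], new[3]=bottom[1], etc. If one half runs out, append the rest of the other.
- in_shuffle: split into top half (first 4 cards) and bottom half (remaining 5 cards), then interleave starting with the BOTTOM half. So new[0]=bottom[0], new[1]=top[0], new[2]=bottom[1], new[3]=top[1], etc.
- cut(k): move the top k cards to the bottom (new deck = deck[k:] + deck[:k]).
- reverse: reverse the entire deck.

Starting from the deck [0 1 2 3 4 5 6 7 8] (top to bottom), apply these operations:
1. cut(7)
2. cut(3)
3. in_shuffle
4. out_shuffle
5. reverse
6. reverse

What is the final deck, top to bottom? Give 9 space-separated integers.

Answer: 5 3 1 8 6 4 2 0 7

Derivation:
After op 1 (cut(7)): [7 8 0 1 2 3 4 5 6]
After op 2 (cut(3)): [1 2 3 4 5 6 7 8 0]
After op 3 (in_shuffle): [5 1 6 2 7 3 8 4 0]
After op 4 (out_shuffle): [5 3 1 8 6 4 2 0 7]
After op 5 (reverse): [7 0 2 4 6 8 1 3 5]
After op 6 (reverse): [5 3 1 8 6 4 2 0 7]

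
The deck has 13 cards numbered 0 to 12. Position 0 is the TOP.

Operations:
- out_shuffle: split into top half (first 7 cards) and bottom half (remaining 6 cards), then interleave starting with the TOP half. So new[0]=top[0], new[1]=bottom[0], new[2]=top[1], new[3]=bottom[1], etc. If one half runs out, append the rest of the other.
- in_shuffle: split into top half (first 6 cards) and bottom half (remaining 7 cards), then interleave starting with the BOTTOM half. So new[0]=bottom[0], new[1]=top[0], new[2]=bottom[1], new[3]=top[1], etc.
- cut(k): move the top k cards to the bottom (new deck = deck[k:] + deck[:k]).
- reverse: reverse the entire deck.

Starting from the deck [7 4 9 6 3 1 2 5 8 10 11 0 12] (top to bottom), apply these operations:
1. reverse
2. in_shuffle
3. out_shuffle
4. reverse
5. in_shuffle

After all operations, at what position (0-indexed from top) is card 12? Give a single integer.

Answer: 8

Derivation:
After op 1 (reverse): [12 0 11 10 8 5 2 1 3 6 9 4 7]
After op 2 (in_shuffle): [2 12 1 0 3 11 6 10 9 8 4 5 7]
After op 3 (out_shuffle): [2 10 12 9 1 8 0 4 3 5 11 7 6]
After op 4 (reverse): [6 7 11 5 3 4 0 8 1 9 12 10 2]
After op 5 (in_shuffle): [0 6 8 7 1 11 9 5 12 3 10 4 2]
Card 12 is at position 8.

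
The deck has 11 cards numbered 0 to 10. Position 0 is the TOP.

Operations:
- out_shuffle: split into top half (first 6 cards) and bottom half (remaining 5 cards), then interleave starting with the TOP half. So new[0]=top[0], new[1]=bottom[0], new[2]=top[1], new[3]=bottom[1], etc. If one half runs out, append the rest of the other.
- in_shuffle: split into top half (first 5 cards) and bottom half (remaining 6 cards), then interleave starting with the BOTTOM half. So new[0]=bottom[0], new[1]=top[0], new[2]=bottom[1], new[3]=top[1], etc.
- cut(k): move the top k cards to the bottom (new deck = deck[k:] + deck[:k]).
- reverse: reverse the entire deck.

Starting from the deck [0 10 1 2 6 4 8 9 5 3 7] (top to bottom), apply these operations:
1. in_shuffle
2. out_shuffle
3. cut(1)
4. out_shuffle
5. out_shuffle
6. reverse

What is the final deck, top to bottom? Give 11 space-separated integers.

After op 1 (in_shuffle): [4 0 8 10 9 1 5 2 3 6 7]
After op 2 (out_shuffle): [4 5 0 2 8 3 10 6 9 7 1]
After op 3 (cut(1)): [5 0 2 8 3 10 6 9 7 1 4]
After op 4 (out_shuffle): [5 6 0 9 2 7 8 1 3 4 10]
After op 5 (out_shuffle): [5 8 6 1 0 3 9 4 2 10 7]
After op 6 (reverse): [7 10 2 4 9 3 0 1 6 8 5]

Answer: 7 10 2 4 9 3 0 1 6 8 5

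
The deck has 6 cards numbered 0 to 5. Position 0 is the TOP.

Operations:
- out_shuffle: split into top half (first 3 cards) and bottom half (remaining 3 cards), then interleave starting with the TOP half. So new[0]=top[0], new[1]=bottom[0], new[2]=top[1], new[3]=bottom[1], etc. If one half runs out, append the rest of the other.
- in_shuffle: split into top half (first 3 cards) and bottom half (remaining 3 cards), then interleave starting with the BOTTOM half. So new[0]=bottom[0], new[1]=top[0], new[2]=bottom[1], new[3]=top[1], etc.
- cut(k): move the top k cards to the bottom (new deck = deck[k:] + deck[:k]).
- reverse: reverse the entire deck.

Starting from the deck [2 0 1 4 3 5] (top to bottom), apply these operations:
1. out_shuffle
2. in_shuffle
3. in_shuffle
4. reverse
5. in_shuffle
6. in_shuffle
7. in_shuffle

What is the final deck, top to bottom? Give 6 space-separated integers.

Answer: 1 0 2 5 3 4

Derivation:
After op 1 (out_shuffle): [2 4 0 3 1 5]
After op 2 (in_shuffle): [3 2 1 4 5 0]
After op 3 (in_shuffle): [4 3 5 2 0 1]
After op 4 (reverse): [1 0 2 5 3 4]
After op 5 (in_shuffle): [5 1 3 0 4 2]
After op 6 (in_shuffle): [0 5 4 1 2 3]
After op 7 (in_shuffle): [1 0 2 5 3 4]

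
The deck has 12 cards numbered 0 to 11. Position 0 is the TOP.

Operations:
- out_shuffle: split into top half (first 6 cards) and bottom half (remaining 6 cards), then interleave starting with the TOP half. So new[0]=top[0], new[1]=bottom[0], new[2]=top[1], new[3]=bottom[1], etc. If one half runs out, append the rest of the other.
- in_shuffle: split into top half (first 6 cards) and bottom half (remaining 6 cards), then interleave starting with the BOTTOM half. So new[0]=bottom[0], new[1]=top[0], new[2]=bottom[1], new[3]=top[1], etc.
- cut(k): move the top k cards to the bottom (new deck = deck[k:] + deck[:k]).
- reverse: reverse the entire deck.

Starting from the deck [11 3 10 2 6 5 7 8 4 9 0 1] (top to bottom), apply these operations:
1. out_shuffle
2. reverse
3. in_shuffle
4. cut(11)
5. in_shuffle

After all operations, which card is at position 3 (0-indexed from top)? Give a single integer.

Answer: 4

Derivation:
After op 1 (out_shuffle): [11 7 3 8 10 4 2 9 6 0 5 1]
After op 2 (reverse): [1 5 0 6 9 2 4 10 8 3 7 11]
After op 3 (in_shuffle): [4 1 10 5 8 0 3 6 7 9 11 2]
After op 4 (cut(11)): [2 4 1 10 5 8 0 3 6 7 9 11]
After op 5 (in_shuffle): [0 2 3 4 6 1 7 10 9 5 11 8]
Position 3: card 4.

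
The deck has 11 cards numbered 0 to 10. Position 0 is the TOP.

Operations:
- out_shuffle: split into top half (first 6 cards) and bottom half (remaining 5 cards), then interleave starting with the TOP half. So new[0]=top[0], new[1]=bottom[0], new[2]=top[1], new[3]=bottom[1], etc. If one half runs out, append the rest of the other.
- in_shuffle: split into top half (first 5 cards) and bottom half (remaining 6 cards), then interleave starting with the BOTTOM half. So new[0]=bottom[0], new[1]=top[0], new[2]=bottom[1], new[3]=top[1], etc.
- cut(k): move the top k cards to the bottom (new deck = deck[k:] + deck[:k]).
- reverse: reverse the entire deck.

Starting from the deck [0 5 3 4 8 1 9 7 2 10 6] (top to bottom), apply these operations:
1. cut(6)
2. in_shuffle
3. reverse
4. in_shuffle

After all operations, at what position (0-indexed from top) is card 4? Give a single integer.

After op 1 (cut(6)): [9 7 2 10 6 0 5 3 4 8 1]
After op 2 (in_shuffle): [0 9 5 7 3 2 4 10 8 6 1]
After op 3 (reverse): [1 6 8 10 4 2 3 7 5 9 0]
After op 4 (in_shuffle): [2 1 3 6 7 8 5 10 9 4 0]
Card 4 is at position 9.

Answer: 9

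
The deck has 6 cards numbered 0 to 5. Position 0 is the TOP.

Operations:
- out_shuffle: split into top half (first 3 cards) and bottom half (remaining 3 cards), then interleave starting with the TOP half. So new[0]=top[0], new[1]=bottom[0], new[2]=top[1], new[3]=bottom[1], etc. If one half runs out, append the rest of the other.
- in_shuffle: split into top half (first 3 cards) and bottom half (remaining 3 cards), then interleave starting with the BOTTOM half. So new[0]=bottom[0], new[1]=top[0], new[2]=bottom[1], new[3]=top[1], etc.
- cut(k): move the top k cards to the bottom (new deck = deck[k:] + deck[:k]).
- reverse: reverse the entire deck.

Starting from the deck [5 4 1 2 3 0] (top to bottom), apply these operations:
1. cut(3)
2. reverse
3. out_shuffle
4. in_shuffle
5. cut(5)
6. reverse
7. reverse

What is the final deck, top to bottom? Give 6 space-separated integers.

After op 1 (cut(3)): [2 3 0 5 4 1]
After op 2 (reverse): [1 4 5 0 3 2]
After op 3 (out_shuffle): [1 0 4 3 5 2]
After op 4 (in_shuffle): [3 1 5 0 2 4]
After op 5 (cut(5)): [4 3 1 5 0 2]
After op 6 (reverse): [2 0 5 1 3 4]
After op 7 (reverse): [4 3 1 5 0 2]

Answer: 4 3 1 5 0 2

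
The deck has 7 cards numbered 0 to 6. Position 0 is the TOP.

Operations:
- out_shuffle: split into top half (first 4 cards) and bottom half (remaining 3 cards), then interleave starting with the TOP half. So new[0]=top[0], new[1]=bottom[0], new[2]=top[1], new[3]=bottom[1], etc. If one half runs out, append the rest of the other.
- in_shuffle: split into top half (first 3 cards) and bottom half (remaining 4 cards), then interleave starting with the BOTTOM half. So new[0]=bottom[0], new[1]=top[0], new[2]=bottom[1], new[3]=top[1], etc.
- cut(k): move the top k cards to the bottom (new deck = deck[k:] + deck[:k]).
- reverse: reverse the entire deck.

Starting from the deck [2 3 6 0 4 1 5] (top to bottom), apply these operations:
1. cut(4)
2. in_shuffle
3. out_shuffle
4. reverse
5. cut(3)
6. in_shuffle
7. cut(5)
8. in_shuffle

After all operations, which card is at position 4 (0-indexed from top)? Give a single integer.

Answer: 4

Derivation:
After op 1 (cut(4)): [4 1 5 2 3 6 0]
After op 2 (in_shuffle): [2 4 3 1 6 5 0]
After op 3 (out_shuffle): [2 6 4 5 3 0 1]
After op 4 (reverse): [1 0 3 5 4 6 2]
After op 5 (cut(3)): [5 4 6 2 1 0 3]
After op 6 (in_shuffle): [2 5 1 4 0 6 3]
After op 7 (cut(5)): [6 3 2 5 1 4 0]
After op 8 (in_shuffle): [5 6 1 3 4 2 0]
Position 4: card 4.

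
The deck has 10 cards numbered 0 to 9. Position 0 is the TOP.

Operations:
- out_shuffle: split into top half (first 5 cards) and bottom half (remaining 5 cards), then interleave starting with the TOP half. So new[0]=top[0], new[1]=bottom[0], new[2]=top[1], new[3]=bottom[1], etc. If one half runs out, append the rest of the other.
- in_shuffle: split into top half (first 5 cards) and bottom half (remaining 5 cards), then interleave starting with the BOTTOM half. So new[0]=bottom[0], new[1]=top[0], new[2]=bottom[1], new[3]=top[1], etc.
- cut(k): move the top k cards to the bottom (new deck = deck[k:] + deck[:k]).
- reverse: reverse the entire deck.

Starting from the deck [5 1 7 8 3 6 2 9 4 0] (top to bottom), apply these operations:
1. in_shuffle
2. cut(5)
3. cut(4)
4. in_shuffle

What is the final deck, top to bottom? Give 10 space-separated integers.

Answer: 9 3 7 6 4 5 8 2 0 1

Derivation:
After op 1 (in_shuffle): [6 5 2 1 9 7 4 8 0 3]
After op 2 (cut(5)): [7 4 8 0 3 6 5 2 1 9]
After op 3 (cut(4)): [3 6 5 2 1 9 7 4 8 0]
After op 4 (in_shuffle): [9 3 7 6 4 5 8 2 0 1]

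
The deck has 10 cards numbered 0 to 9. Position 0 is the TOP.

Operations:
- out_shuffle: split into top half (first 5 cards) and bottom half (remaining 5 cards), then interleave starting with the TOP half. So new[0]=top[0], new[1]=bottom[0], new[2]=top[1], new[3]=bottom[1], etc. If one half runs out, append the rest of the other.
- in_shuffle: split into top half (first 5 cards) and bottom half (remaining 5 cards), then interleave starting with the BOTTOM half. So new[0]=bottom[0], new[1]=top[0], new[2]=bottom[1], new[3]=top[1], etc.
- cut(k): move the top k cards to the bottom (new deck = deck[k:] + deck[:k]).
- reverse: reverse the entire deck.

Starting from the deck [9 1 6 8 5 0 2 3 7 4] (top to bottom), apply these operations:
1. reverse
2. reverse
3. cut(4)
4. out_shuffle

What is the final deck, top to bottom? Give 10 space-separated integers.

Answer: 5 4 0 9 2 1 3 6 7 8

Derivation:
After op 1 (reverse): [4 7 3 2 0 5 8 6 1 9]
After op 2 (reverse): [9 1 6 8 5 0 2 3 7 4]
After op 3 (cut(4)): [5 0 2 3 7 4 9 1 6 8]
After op 4 (out_shuffle): [5 4 0 9 2 1 3 6 7 8]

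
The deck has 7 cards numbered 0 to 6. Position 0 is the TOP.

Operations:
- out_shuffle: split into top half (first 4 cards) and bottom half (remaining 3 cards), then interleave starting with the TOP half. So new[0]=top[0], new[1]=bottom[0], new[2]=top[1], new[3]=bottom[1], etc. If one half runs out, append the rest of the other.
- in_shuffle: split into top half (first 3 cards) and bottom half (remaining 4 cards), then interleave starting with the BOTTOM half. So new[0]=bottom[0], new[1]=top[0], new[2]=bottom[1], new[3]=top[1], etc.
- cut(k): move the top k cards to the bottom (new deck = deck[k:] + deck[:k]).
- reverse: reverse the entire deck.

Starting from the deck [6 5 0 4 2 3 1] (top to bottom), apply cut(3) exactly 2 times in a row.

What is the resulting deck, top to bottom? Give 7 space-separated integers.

Answer: 1 6 5 0 4 2 3

Derivation:
After op 1 (cut(3)): [4 2 3 1 6 5 0]
After op 2 (cut(3)): [1 6 5 0 4 2 3]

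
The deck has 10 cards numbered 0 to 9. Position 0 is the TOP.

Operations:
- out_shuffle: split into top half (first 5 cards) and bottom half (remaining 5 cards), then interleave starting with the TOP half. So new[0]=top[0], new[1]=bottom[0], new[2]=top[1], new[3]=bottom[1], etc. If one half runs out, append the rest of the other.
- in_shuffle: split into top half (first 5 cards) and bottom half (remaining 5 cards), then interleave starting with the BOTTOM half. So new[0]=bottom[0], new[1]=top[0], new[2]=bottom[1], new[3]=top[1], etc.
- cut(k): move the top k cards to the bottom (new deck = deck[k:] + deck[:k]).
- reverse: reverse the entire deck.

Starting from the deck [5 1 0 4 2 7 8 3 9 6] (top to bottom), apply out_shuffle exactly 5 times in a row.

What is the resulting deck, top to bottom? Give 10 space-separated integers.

After op 1 (out_shuffle): [5 7 1 8 0 3 4 9 2 6]
After op 2 (out_shuffle): [5 3 7 4 1 9 8 2 0 6]
After op 3 (out_shuffle): [5 9 3 8 7 2 4 0 1 6]
After op 4 (out_shuffle): [5 2 9 4 3 0 8 1 7 6]
After op 5 (out_shuffle): [5 0 2 8 9 1 4 7 3 6]

Answer: 5 0 2 8 9 1 4 7 3 6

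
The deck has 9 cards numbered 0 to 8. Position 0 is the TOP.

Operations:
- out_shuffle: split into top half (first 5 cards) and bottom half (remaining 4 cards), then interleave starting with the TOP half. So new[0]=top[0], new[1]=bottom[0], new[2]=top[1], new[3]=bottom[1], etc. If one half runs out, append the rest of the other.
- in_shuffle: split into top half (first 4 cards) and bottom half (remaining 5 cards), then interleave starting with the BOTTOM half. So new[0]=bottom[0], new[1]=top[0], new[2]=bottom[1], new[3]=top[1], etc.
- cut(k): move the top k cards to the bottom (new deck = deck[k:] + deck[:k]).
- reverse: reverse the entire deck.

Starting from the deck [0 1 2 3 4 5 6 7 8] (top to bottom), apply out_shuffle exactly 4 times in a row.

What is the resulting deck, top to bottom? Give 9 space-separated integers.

After op 1 (out_shuffle): [0 5 1 6 2 7 3 8 4]
After op 2 (out_shuffle): [0 7 5 3 1 8 6 4 2]
After op 3 (out_shuffle): [0 8 7 6 5 4 3 2 1]
After op 4 (out_shuffle): [0 4 8 3 7 2 6 1 5]

Answer: 0 4 8 3 7 2 6 1 5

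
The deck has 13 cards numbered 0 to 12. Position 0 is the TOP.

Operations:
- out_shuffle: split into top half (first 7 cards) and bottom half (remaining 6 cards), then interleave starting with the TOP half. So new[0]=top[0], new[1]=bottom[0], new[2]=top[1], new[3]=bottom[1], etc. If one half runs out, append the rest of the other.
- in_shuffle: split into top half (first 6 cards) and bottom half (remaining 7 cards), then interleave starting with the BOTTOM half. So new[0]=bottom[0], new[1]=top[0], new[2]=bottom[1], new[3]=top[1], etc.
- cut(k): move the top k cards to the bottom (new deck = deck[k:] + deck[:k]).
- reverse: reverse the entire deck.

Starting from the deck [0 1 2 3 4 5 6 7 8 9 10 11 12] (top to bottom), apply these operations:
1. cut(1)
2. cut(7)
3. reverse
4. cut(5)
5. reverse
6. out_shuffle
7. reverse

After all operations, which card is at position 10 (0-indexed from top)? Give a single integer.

After op 1 (cut(1)): [1 2 3 4 5 6 7 8 9 10 11 12 0]
After op 2 (cut(7)): [8 9 10 11 12 0 1 2 3 4 5 6 7]
After op 3 (reverse): [7 6 5 4 3 2 1 0 12 11 10 9 8]
After op 4 (cut(5)): [2 1 0 12 11 10 9 8 7 6 5 4 3]
After op 5 (reverse): [3 4 5 6 7 8 9 10 11 12 0 1 2]
After op 6 (out_shuffle): [3 10 4 11 5 12 6 0 7 1 8 2 9]
After op 7 (reverse): [9 2 8 1 7 0 6 12 5 11 4 10 3]
Position 10: card 4.

Answer: 4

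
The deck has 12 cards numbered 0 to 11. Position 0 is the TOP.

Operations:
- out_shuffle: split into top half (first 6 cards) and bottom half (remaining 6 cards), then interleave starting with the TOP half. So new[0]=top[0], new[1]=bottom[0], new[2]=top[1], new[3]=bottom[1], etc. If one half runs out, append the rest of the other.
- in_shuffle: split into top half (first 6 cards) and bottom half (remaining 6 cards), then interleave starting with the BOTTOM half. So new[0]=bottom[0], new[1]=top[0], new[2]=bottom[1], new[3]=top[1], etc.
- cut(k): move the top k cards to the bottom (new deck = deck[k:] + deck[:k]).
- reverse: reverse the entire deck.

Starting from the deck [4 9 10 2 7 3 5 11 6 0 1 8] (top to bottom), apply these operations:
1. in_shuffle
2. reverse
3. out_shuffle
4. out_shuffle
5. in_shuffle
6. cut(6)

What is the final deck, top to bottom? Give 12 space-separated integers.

Answer: 0 11 9 8 5 2 6 3 4 1 7 10

Derivation:
After op 1 (in_shuffle): [5 4 11 9 6 10 0 2 1 7 8 3]
After op 2 (reverse): [3 8 7 1 2 0 10 6 9 11 4 5]
After op 3 (out_shuffle): [3 10 8 6 7 9 1 11 2 4 0 5]
After op 4 (out_shuffle): [3 1 10 11 8 2 6 4 7 0 9 5]
After op 5 (in_shuffle): [6 3 4 1 7 10 0 11 9 8 5 2]
After op 6 (cut(6)): [0 11 9 8 5 2 6 3 4 1 7 10]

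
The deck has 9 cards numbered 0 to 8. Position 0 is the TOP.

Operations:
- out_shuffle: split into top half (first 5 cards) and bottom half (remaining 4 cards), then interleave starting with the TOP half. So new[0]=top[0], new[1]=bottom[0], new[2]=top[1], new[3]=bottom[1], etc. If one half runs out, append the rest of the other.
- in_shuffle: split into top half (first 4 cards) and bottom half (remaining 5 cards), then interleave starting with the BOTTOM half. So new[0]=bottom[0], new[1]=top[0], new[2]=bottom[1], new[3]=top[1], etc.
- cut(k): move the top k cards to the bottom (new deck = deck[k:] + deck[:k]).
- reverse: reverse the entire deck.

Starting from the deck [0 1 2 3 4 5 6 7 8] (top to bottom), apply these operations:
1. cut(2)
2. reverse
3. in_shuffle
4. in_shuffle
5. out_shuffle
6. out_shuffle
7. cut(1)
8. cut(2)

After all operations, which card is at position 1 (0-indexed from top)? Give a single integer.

Answer: 6

Derivation:
After op 1 (cut(2)): [2 3 4 5 6 7 8 0 1]
After op 2 (reverse): [1 0 8 7 6 5 4 3 2]
After op 3 (in_shuffle): [6 1 5 0 4 8 3 7 2]
After op 4 (in_shuffle): [4 6 8 1 3 5 7 0 2]
After op 5 (out_shuffle): [4 5 6 7 8 0 1 2 3]
After op 6 (out_shuffle): [4 0 5 1 6 2 7 3 8]
After op 7 (cut(1)): [0 5 1 6 2 7 3 8 4]
After op 8 (cut(2)): [1 6 2 7 3 8 4 0 5]
Position 1: card 6.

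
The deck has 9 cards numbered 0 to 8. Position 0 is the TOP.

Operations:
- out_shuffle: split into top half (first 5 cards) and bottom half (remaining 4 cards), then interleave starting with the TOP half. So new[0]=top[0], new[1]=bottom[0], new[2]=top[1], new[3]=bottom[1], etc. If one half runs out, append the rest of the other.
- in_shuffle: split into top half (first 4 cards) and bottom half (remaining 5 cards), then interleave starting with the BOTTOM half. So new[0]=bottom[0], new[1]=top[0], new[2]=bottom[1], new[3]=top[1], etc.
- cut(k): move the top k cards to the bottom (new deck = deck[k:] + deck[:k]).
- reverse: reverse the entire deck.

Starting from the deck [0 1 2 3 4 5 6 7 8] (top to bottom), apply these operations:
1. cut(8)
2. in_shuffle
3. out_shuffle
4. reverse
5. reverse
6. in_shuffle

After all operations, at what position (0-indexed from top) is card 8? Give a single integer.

After op 1 (cut(8)): [8 0 1 2 3 4 5 6 7]
After op 2 (in_shuffle): [3 8 4 0 5 1 6 2 7]
After op 3 (out_shuffle): [3 1 8 6 4 2 0 7 5]
After op 4 (reverse): [5 7 0 2 4 6 8 1 3]
After op 5 (reverse): [3 1 8 6 4 2 0 7 5]
After op 6 (in_shuffle): [4 3 2 1 0 8 7 6 5]
Card 8 is at position 5.

Answer: 5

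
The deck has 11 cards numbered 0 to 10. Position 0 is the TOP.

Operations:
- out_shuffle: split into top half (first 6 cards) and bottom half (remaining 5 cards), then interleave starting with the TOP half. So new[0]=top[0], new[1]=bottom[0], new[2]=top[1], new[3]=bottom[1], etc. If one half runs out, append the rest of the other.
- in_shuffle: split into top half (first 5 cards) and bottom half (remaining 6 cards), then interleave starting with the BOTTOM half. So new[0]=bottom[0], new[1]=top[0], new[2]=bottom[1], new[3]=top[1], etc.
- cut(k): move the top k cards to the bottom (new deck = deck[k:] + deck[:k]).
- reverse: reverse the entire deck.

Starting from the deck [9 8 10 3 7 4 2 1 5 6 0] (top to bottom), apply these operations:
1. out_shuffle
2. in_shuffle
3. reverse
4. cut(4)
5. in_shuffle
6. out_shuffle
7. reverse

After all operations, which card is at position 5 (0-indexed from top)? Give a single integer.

After op 1 (out_shuffle): [9 2 8 1 10 5 3 6 7 0 4]
After op 2 (in_shuffle): [5 9 3 2 6 8 7 1 0 10 4]
After op 3 (reverse): [4 10 0 1 7 8 6 2 3 9 5]
After op 4 (cut(4)): [7 8 6 2 3 9 5 4 10 0 1]
After op 5 (in_shuffle): [9 7 5 8 4 6 10 2 0 3 1]
After op 6 (out_shuffle): [9 10 7 2 5 0 8 3 4 1 6]
After op 7 (reverse): [6 1 4 3 8 0 5 2 7 10 9]
Position 5: card 0.

Answer: 0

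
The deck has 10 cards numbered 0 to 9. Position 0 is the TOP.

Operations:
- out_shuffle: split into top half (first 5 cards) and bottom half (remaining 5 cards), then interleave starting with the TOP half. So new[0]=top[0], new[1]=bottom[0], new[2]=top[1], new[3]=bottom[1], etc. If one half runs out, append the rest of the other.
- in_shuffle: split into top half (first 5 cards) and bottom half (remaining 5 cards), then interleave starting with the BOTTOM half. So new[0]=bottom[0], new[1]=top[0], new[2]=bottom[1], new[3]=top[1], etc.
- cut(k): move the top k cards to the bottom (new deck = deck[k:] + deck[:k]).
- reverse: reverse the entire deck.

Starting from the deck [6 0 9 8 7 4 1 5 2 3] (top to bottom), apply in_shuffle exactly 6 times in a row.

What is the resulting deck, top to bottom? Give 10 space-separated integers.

Answer: 7 3 8 2 9 5 0 1 6 4

Derivation:
After op 1 (in_shuffle): [4 6 1 0 5 9 2 8 3 7]
After op 2 (in_shuffle): [9 4 2 6 8 1 3 0 7 5]
After op 3 (in_shuffle): [1 9 3 4 0 2 7 6 5 8]
After op 4 (in_shuffle): [2 1 7 9 6 3 5 4 8 0]
After op 5 (in_shuffle): [3 2 5 1 4 7 8 9 0 6]
After op 6 (in_shuffle): [7 3 8 2 9 5 0 1 6 4]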